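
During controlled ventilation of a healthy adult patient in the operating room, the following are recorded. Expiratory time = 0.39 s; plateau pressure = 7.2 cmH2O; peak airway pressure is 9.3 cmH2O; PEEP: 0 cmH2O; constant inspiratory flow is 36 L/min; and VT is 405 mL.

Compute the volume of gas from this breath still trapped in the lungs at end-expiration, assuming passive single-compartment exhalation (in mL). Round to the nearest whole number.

56

Flow: 36 L/min ÷ 60 = 0.6 L/s.
R = (PIP − Pplat)/V̇ = (9.3 − 7.2) / 0.6 = 2.1/0.6 = 3.5 cmH2O·s/L.
C = Vt/(Pplat − PEEP) = 405.0 / (7.2 − 0) = 405.0/7.2 = 56.25 mL/cmH2O.
τ = R × C = 3.5 × 0.05625 L/cmH2O = 0.1969 s.
Fraction remaining = e^(−Te/τ) = e^(−0.39/0.1969) = 0.138.
Trapped volume = 405.0 × 0.138 = 55.89 mL.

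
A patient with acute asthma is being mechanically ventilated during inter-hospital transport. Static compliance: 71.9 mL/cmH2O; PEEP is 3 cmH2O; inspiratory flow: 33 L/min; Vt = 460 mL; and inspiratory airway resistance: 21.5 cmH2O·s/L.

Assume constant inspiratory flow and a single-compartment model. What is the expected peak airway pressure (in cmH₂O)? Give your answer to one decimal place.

21.2

Flow: 33 L/min ÷ 60 = 0.55 L/s.
Equation of motion (constant flow): PIP = Vt/C + R·V̇ + PEEP.
PIP = 460/71.9 + 21.5×0.55 + 3 = 6.398 + 11.825 + 3 = 21.223 cmH2O.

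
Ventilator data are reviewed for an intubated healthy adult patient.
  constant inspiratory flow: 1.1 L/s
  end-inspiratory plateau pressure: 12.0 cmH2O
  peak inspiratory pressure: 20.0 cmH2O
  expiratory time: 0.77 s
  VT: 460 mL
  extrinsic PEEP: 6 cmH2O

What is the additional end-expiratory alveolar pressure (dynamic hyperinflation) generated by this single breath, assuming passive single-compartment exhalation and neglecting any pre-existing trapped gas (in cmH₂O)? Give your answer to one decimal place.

R = (PIP − Pplat)/V̇ = (20.0 − 12.0) / 1.1 = 8.0/1.1 = 7.273 cmH2O·s/L.
C = Vt/(Pplat − PEEP) = 460.0 / (12.0 − 6) = 460.0/6.0 = 76.667 mL/cmH2O.
τ = R × C = 7.273 × 0.07667 L/cmH2O = 0.5576 s.
Fraction remaining = e^(−Te/τ) = e^(−0.77/0.5576) = 0.2513; trapped volume = 460.0 × 0.2513 = 115.6 mL.
Additional alveolar pressure from trapping ≈ V_trapped / C = 115.6 / 76.667 = 1.508 cmH2O.

1.5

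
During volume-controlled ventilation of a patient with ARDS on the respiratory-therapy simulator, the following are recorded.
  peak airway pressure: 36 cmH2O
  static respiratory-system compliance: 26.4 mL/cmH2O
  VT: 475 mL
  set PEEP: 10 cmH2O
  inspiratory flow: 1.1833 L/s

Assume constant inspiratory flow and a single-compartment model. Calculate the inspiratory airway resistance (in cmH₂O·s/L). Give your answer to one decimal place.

Equation of motion (constant flow): PIP = Vt/C + R·V̇ + PEEP.
R·V̇ = PIP − Vt/C − PEEP = 36 − 475/26.4 − 10 = 36 − 17.992 − 10 = 8.008 cmH2O.
R = 8.008 / 1.1833 = 6.768 cmH2O·s/L.

6.8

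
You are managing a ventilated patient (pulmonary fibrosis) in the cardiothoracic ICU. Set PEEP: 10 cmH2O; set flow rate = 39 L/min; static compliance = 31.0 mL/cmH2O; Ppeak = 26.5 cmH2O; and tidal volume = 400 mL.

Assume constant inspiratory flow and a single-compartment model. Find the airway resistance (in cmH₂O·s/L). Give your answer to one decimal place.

5.5

Flow: 39 L/min ÷ 60 = 0.65 L/s.
Equation of motion (constant flow): PIP = Vt/C + R·V̇ + PEEP.
R·V̇ = PIP − Vt/C − PEEP = 26.5 − 400/31.0 − 10 = 26.5 − 12.903 − 10 = 3.597 cmH2O.
R = 3.597 / 0.65 = 5.534 cmH2O·s/L.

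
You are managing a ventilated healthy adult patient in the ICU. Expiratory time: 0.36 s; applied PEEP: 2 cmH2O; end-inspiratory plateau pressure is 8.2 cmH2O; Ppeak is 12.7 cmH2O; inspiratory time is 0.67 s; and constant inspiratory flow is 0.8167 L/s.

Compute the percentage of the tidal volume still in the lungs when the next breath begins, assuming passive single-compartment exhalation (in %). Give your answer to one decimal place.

47.7

Vt = flow × Ti = 0.8167 L/s × 0.67 s × 1000 mL/L = 547.19 mL.
R = (PIP − Pplat)/V̇ = (12.7 − 8.2) / 0.8167 = 4.5/0.8167 = 5.51 cmH2O·s/L.
C = Vt/(Pplat − PEEP) = 547.19 / (8.2 − 2) = 547.19/6.2 = 88.256 mL/cmH2O.
τ = R × C = 5.51 × 0.08826 L/cmH2O = 0.4863 s.
Fraction remaining at end-expiration = e^(−Te/τ) = e^(−0.36/0.4863) = 0.477 → 47.7%.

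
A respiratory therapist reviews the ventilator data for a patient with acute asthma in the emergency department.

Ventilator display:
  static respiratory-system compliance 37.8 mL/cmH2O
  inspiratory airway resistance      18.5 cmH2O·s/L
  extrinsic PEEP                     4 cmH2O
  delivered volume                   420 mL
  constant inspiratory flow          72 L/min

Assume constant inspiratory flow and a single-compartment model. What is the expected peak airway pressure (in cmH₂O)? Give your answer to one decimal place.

Flow: 72 L/min ÷ 60 = 1.2 L/s.
Equation of motion (constant flow): PIP = Vt/C + R·V̇ + PEEP.
PIP = 420/37.8 + 18.5×1.2 + 4 = 11.111 + 22.2 + 4 = 37.311 cmH2O.

37.3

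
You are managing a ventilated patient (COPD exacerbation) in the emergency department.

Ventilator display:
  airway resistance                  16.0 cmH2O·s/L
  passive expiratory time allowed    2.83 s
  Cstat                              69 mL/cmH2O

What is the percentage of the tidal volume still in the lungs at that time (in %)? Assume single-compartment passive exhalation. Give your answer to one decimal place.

7.7

τ = R × C = 16.0 × 69 mL/cmH2O = 16.0 × 0.069 L/cmH2O = 1.104 s.
Passive exhalation: V(t)/V₀ = e^(−t/τ) = e^(−2.83/1.104) = 0.07704.
Fraction remaining = 0.07704 → 7.704%.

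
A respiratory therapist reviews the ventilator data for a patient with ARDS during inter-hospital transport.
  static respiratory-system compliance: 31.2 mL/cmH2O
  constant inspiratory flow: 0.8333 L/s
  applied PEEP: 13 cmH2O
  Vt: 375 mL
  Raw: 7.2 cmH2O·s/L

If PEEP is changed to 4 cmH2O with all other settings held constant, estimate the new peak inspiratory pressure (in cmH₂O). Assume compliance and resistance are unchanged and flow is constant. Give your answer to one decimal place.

22.0

PIP = Vt/C + R·V̇ + PEEP (constant-flow equation of motion).
Only the baseline term changes: ΔPIP = ΔPEEP = 4 − 13 = -9.0 cmH2O.
Original PIP = 375/31.2 + 7.2×0.8333 + 13 = 31.019 cmH2O; new PIP = 31.019 + (-9.0) = 22.019 cmH2O.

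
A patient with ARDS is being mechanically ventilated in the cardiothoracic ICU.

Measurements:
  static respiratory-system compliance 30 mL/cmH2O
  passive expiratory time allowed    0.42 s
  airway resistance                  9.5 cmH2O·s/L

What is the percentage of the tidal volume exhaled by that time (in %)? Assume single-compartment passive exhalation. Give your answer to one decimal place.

77.1

τ = R × C = 9.5 × 30 mL/cmH2O = 9.5 × 0.030 L/cmH2O = 0.285 s.
Passive exhalation: V(t)/V₀ = e^(−t/τ) = e^(−0.42/0.285) = 0.2291.
Fraction exhaled = 1 − 0.2291 = 0.7709 → 77.09%.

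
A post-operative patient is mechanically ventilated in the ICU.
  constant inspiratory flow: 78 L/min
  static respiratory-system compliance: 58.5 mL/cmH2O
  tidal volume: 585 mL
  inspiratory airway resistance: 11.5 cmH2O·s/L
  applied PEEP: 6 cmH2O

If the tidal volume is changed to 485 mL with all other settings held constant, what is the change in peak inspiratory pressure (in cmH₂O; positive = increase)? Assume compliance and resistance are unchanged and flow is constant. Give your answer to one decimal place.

PIP = Vt/C + R·V̇ + PEEP (constant-flow equation of motion).
Only the elastic term changes: ΔPIP = ΔVt / C = (485 − 585) / 58.5 = -1.709 cmH2O.

-1.7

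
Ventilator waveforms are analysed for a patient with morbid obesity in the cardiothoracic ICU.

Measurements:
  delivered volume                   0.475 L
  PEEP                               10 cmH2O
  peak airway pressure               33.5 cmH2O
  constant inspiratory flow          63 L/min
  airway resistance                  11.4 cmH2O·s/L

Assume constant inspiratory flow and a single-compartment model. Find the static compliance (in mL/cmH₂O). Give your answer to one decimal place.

Flow: 63 L/min ÷ 60 = 1.05 L/s.
Equation of motion (constant flow): PIP = Vt/C + R·V̇ + PEEP.
Vt/C = PIP − R·V̇ − PEEP = 33.5 − 11.4×1.05 − 10 = 33.5 − 11.97 − 10 = 11.53 cmH2O.
C = Vt / 11.53 = 475 / 11.53 = 41.197 mL/cmH2O.

41.2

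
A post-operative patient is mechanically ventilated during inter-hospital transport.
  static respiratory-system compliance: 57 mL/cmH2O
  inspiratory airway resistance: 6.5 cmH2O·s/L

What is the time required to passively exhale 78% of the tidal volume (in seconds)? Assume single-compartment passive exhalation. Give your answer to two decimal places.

0.56

τ = R × C = 6.5 × 57 mL/cmH2O = 6.5 × 0.057 L/cmH2O = 0.3705 s.
Exhaled fraction f = 1 − e^(−t/τ) → t = −τ·ln(1 − f) = −0.3705·ln(0.22) = 0.561 s.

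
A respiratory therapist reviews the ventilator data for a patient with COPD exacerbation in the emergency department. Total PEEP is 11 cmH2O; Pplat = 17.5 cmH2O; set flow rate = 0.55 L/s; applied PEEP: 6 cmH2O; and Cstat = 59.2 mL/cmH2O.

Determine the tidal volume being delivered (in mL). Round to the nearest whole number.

End-expiratory occlusion gives total PEEP = 11 cmH2O (intrinsic PEEP = 11 − 6 = 5). Use total PEEP for the elastic gradient.
Vt = Cstat × (Pplat − PEEPtotal) = 59.2 × (17.5 − 11) = 59.2 × 6.5 = 384.8 mL.

385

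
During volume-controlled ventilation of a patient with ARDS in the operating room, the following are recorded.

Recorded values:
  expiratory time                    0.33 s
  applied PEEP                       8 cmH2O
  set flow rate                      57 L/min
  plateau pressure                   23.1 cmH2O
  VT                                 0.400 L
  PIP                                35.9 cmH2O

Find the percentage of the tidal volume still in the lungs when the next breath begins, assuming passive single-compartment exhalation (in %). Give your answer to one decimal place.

Flow: 57 L/min ÷ 60 = 0.95 L/s.
R = (PIP − Pplat)/V̇ = (35.9 − 23.1) / 0.95 = 12.8/0.95 = 13.474 cmH2O·s/L.
C = Vt/(Pplat − PEEP) = 400.0 / (23.1 − 8) = 400.0/15.1 = 26.49 mL/cmH2O.
τ = R × C = 13.474 × 0.02649 L/cmH2O = 0.3569 s.
Fraction remaining at end-expiration = e^(−Te/τ) = e^(−0.33/0.3569) = 0.3967 → 39.67%.

39.7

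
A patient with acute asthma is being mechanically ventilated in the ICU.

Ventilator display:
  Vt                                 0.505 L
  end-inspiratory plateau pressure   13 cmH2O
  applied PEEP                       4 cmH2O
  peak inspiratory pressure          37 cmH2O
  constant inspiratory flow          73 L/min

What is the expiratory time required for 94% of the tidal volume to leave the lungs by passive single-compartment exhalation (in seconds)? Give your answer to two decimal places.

3.11

Flow: 73 L/min ÷ 60 = 1.2167 L/s.
R = (PIP − Pplat)/V̇ = (37 − 13) / 1.2167 = 24.0/1.2167 = 19.725 cmH2O·s/L.
C = Vt/(Pplat − PEEP) = 505.0 / (13 − 4) = 505.0/9.0 = 56.111 mL/cmH2O.
τ = R × C = 19.725 × 0.05611 L/cmH2O = 1.107 s.
t = −τ·ln(1 − 0.94) = −1.107·ln(0.06) = 3.114 s.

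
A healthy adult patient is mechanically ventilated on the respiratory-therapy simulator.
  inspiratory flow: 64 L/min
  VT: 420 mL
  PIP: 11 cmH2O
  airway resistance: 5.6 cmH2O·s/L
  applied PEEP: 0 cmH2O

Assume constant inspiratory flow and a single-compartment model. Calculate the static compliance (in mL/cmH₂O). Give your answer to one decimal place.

Flow: 64 L/min ÷ 60 = 1.0667 L/s.
Equation of motion (constant flow): PIP = Vt/C + R·V̇ + PEEP.
Vt/C = PIP − R·V̇ − PEEP = 11 − 5.6×1.0667 − 0 = 11 − 5.974 − 0 = 5.026 cmH2O.
C = Vt / 5.026 = 420 / 5.026 = 83.565 mL/cmH2O.

83.6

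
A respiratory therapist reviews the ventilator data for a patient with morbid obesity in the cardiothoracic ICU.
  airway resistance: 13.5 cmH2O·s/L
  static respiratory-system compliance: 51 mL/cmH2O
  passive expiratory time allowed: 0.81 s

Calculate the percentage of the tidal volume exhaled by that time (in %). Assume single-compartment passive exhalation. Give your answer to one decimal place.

69.2

τ = R × C = 13.5 × 51 mL/cmH2O = 13.5 × 0.051 L/cmH2O = 0.6885 s.
Passive exhalation: V(t)/V₀ = e^(−t/τ) = e^(−0.81/0.6885) = 0.3084.
Fraction exhaled = 1 − 0.3084 = 0.6916 → 69.16%.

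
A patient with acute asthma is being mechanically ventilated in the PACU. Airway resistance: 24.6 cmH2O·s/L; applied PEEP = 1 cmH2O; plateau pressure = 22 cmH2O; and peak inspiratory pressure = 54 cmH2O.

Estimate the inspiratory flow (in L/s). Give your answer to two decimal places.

flow = (PIP − Pplat) / Raw = 32.0 / 24.6 = 1.301 L/s.

1.30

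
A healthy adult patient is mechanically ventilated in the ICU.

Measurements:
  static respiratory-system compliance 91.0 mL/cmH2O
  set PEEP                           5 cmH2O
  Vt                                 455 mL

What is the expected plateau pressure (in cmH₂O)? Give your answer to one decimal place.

Pplat = PEEP + Vt / Cstat = 5 + 455 / 91.0 = 5 + 5.0 = 10.0 cmH2O.

10.0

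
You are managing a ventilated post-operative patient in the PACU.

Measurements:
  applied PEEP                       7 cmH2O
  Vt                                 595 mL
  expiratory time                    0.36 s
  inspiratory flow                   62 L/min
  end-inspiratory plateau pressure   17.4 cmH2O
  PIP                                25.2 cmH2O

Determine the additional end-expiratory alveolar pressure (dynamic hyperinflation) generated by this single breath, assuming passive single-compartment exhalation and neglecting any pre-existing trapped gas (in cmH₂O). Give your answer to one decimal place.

4.5

Flow: 62 L/min ÷ 60 = 1.0333 L/s.
R = (PIP − Pplat)/V̇ = (25.2 − 17.4) / 1.0333 = 7.8/1.0333 = 7.549 cmH2O·s/L.
C = Vt/(Pplat − PEEP) = 595.0 / (17.4 − 7) = 595.0/10.4 = 57.212 mL/cmH2O.
τ = R × C = 7.549 × 0.05721 L/cmH2O = 0.4319 s.
Fraction remaining = e^(−Te/τ) = e^(−0.36/0.4319) = 0.4345; trapped volume = 595.0 × 0.4345 = 258.53 mL.
Additional alveolar pressure from trapping ≈ V_trapped / C = 258.53 / 57.212 = 4.519 cmH2O.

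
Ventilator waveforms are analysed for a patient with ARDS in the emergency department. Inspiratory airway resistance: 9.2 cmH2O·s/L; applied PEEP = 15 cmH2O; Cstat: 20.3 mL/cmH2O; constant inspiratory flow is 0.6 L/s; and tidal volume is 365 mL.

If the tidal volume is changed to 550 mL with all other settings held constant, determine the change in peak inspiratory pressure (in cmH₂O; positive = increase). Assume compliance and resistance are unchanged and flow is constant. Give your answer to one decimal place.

PIP = Vt/C + R·V̇ + PEEP (constant-flow equation of motion).
Only the elastic term changes: ΔPIP = ΔVt / C = (550 − 365) / 20.3 = 9.113 cmH2O.

9.1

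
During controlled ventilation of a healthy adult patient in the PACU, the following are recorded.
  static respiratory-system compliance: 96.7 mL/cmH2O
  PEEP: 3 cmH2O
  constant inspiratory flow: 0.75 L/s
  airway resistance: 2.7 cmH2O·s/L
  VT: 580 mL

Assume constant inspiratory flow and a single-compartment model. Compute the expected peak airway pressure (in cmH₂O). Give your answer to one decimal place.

11.0

Equation of motion (constant flow): PIP = Vt/C + R·V̇ + PEEP.
PIP = 580/96.7 + 2.7×0.75 + 3 = 5.998 + 2.025 + 3 = 11.023 cmH2O.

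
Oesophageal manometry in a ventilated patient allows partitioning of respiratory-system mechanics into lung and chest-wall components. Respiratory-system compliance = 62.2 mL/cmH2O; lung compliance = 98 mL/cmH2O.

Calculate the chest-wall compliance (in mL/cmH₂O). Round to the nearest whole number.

170

1/Ccw = 1/Crs − 1/CL.
1/Ccw = 1/62.2 − 1/98 = 0.005873.
Ccw = 170.27 mL/cmH2O.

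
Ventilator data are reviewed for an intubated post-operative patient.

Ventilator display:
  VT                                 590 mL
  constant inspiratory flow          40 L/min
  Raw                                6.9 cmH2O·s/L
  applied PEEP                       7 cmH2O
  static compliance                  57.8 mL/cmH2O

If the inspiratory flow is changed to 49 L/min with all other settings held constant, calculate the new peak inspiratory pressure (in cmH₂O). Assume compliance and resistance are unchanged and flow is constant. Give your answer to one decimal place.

Flow: 40 L/min ÷ 60 = 0.6667 L/s.
New flow: 49 L/min ÷ 60 = 0.8167 L/s.
PIP = Vt/C + R·V̇ + PEEP (constant-flow equation of motion).
Only the resistive term changes: ΔPIP = R × ΔV̇ = 6.9 × (0.8167 − 0.6667) = 6.9 × 0.15 = 1.035 cmH2O.
Original PIP = 590/57.8 + 6.9×0.6667 + 7 = 21.808 cmH2O; new PIP = 21.808 + (1.035) = 22.843 cmH2O.

22.8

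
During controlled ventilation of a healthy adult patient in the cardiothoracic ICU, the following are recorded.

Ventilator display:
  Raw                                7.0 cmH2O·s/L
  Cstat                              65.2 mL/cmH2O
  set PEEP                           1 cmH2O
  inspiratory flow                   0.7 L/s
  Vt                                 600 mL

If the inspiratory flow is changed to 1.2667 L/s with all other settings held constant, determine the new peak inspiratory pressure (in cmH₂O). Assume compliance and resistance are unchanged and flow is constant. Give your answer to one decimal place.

PIP = Vt/C + R·V̇ + PEEP (constant-flow equation of motion).
Only the resistive term changes: ΔPIP = R × ΔV̇ = 7.0 × (1.2667 − 0.7) = 7.0 × 0.5667 = 3.967 cmH2O.
Original PIP = 600/65.2 + 7.0×0.7 + 1 = 15.102 cmH2O; new PIP = 15.102 + (3.967) = 19.069 cmH2O.

19.1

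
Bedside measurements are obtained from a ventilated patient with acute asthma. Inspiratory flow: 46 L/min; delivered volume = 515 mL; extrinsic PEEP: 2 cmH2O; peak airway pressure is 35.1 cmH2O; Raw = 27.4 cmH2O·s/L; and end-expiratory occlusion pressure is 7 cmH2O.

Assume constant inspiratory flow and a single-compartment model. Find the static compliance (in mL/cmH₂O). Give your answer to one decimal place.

Flow: 46 L/min ÷ 60 = 0.7667 L/s.
Total PEEP = 7 cmH2O (set 2 + intrinsic 5); this is the baseline alveolar pressure.
Equation of motion (constant flow): PIP = Vt/C + R·V̇ + PEEP.
Vt/C = PIP − R·V̇ − PEEP = 35.1 − 27.4×0.7667 − 7 = 35.1 − 21.008 − 7 = 7.092 cmH2O.
C = Vt / 7.092 = 515 / 7.092 = 72.617 mL/cmH2O.

72.6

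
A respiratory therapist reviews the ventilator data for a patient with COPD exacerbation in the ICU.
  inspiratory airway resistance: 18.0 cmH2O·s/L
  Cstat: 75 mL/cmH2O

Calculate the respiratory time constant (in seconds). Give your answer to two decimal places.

1.35

τ = R × C = 18.0 × 75 mL/cmH2O = 18.0 × 0.075 L/cmH2O = 1.35 s.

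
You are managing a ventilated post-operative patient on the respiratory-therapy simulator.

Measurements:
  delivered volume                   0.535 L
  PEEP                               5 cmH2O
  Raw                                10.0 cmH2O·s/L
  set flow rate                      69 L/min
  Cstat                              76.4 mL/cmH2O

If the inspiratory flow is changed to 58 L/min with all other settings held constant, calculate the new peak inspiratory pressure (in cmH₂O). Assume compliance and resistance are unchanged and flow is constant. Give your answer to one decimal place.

21.7

Flow: 69 L/min ÷ 60 = 1.15 L/s.
New flow: 58 L/min ÷ 60 = 0.9667 L/s.
PIP = Vt/C + R·V̇ + PEEP (constant-flow equation of motion).
Only the resistive term changes: ΔPIP = R × ΔV̇ = 10.0 × (0.9667 − 1.15) = 10.0 × -0.1833 = -1.833 cmH2O.
Original PIP = 535/76.4 + 10.0×1.15 + 5 = 23.503 cmH2O; new PIP = 23.503 + (-1.833) = 21.67 cmH2O.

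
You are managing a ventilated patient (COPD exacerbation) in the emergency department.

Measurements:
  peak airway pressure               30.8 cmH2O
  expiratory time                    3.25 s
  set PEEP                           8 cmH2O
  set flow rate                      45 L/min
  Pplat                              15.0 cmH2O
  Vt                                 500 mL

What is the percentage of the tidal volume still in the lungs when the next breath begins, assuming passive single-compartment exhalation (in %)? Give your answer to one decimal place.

Flow: 45 L/min ÷ 60 = 0.75 L/s.
R = (PIP − Pplat)/V̇ = (30.8 − 15.0) / 0.75 = 15.8/0.75 = 21.067 cmH2O·s/L.
C = Vt/(Pplat − PEEP) = 500.0 / (15.0 − 8) = 500.0/7.0 = 71.429 mL/cmH2O.
τ = R × C = 21.067 × 0.07143 L/cmH2O = 1.505 s.
Fraction remaining at end-expiration = e^(−Te/τ) = e^(−3.25/1.505) = 0.1154 → 11.54%.

11.5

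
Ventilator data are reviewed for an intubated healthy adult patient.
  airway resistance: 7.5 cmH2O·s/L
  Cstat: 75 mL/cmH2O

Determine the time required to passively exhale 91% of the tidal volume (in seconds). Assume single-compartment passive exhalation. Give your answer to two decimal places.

1.35

τ = R × C = 7.5 × 75 mL/cmH2O = 7.5 × 0.075 L/cmH2O = 0.5625 s.
Exhaled fraction f = 1 − e^(−t/τ) → t = −τ·ln(1 − f) = −0.5625·ln(0.09) = 1.354 s.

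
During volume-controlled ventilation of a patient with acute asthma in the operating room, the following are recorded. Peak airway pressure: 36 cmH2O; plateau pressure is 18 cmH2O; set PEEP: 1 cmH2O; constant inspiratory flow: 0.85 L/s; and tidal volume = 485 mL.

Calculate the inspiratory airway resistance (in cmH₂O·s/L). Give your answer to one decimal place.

Raw = (PIP − Pplat) / flow = (36 − 18) / 0.85 = 18.0 / 0.85 = 21.176 cmH2O·s/L.

21.2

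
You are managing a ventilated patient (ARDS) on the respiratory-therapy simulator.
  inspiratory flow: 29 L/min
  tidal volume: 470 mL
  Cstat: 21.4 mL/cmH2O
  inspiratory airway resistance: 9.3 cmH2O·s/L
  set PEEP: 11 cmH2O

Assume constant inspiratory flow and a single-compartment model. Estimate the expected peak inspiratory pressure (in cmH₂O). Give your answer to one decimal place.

Flow: 29 L/min ÷ 60 = 0.4833 L/s.
Equation of motion (constant flow): PIP = Vt/C + R·V̇ + PEEP.
PIP = 470/21.4 + 9.3×0.4833 + 11 = 21.963 + 4.495 + 11 = 37.458 cmH2O.

37.5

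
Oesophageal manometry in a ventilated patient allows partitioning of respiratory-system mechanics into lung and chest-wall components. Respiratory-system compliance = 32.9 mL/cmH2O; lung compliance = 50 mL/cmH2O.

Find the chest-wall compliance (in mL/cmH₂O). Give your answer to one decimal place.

96.2

1/Ccw = 1/Crs − 1/CL.
1/Ccw = 1/32.9 − 1/50 = 0.0104.
Ccw = 96.154 mL/cmH2O.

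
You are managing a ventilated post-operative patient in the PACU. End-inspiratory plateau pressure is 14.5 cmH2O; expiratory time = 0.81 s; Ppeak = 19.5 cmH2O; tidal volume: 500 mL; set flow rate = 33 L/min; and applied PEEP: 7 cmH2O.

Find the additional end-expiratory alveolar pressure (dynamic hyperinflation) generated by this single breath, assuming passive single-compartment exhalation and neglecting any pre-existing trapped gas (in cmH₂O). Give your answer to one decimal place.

Flow: 33 L/min ÷ 60 = 0.55 L/s.
R = (PIP − Pplat)/V̇ = (19.5 − 14.5) / 0.55 = 5.0/0.55 = 9.091 cmH2O·s/L.
C = Vt/(Pplat − PEEP) = 500.0 / (14.5 − 7) = 500.0/7.5 = 66.667 mL/cmH2O.
τ = R × C = 9.091 × 0.06667 L/cmH2O = 0.6061 s.
Fraction remaining = e^(−Te/τ) = e^(−0.81/0.6061) = 0.2628; trapped volume = 500.0 × 0.2628 = 131.4 mL.
Additional alveolar pressure from trapping ≈ V_trapped / C = 131.4 / 66.667 = 1.971 cmH2O.

2.0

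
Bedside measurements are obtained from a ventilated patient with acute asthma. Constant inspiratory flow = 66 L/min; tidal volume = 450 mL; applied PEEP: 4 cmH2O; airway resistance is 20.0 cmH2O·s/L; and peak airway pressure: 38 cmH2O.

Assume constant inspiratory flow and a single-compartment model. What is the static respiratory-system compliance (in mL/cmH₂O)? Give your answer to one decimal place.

Flow: 66 L/min ÷ 60 = 1.1 L/s.
Equation of motion (constant flow): PIP = Vt/C + R·V̇ + PEEP.
Vt/C = PIP − R·V̇ − PEEP = 38 − 20.0×1.1 − 4 = 38 − 22.0 − 4 = 12.0 cmH2O.
C = Vt / 12.0 = 450 / 12.0 = 37.5 mL/cmH2O.

37.5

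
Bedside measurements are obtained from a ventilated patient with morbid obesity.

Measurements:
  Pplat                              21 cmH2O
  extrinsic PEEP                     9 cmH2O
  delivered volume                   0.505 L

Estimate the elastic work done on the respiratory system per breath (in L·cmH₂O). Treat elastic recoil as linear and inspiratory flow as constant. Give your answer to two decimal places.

3.03

Elastic work ≈ ½ × (Pplat − PEEP) × Vt = 0.5 × (21 − 9) × 0.505 L = 0.5 × 12.0 × 0.505 = 3.03 L·cmH2O.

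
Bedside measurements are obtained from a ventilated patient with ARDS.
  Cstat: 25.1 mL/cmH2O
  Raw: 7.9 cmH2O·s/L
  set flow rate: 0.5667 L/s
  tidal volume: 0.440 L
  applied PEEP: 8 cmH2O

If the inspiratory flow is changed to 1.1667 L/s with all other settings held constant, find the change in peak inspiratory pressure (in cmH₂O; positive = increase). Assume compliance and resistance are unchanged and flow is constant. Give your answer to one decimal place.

PIP = Vt/C + R·V̇ + PEEP (constant-flow equation of motion).
Only the resistive term changes: ΔPIP = R × ΔV̇ = 7.9 × (1.1667 − 0.5667) = 7.9 × 0.6 = 4.74 cmH2O.

4.7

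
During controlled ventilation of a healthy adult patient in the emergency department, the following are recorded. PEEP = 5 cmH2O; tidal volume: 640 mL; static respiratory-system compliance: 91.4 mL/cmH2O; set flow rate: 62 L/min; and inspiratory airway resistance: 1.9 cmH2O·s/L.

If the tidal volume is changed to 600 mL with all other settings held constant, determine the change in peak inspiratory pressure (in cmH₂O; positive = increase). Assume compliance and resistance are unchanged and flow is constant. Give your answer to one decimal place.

PIP = Vt/C + R·V̇ + PEEP (constant-flow equation of motion).
Only the elastic term changes: ΔPIP = ΔVt / C = (600 − 640) / 91.4 = -0.4376 cmH2O.

-0.4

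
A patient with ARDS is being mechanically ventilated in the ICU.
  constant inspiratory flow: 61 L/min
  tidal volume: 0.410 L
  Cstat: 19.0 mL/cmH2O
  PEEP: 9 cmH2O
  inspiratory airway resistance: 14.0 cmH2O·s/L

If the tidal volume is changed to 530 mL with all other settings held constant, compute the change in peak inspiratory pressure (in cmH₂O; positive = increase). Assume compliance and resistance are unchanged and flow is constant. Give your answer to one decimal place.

PIP = Vt/C + R·V̇ + PEEP (constant-flow equation of motion).
Only the elastic term changes: ΔPIP = ΔVt / C = (530 − 410) / 19.0 = 6.316 cmH2O.

6.3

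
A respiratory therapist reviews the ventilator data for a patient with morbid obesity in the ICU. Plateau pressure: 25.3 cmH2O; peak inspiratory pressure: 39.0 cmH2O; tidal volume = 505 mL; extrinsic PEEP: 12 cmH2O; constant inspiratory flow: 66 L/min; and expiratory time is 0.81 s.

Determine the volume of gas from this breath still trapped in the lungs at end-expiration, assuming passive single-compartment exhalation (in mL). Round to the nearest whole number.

91

Flow: 66 L/min ÷ 60 = 1.1 L/s.
R = (PIP − Pplat)/V̇ = (39.0 − 25.3) / 1.1 = 13.7/1.1 = 12.455 cmH2O·s/L.
C = Vt/(Pplat − PEEP) = 505.0 / (25.3 − 12) = 505.0/13.3 = 37.97 mL/cmH2O.
τ = R × C = 12.455 × 0.03797 L/cmH2O = 0.4729 s.
Fraction remaining = e^(−Te/τ) = e^(−0.81/0.4729) = 0.1804.
Trapped volume = 505.0 × 0.1804 = 91.102 mL.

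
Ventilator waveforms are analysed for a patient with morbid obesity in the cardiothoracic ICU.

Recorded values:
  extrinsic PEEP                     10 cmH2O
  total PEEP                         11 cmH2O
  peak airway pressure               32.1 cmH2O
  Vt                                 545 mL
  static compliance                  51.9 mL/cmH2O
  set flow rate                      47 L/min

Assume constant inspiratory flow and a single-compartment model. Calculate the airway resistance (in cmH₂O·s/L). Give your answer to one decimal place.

13.5

Flow: 47 L/min ÷ 60 = 0.7833 L/s.
Total PEEP = 11 cmH2O (set 10 + intrinsic 1); this is the baseline alveolar pressure.
Equation of motion (constant flow): PIP = Vt/C + R·V̇ + PEEP.
R·V̇ = PIP − Vt/C − PEEP = 32.1 − 545/51.9 − 11 = 32.1 − 10.501 − 11 = 10.599 cmH2O.
R = 10.599 / 0.7833 = 13.531 cmH2O·s/L.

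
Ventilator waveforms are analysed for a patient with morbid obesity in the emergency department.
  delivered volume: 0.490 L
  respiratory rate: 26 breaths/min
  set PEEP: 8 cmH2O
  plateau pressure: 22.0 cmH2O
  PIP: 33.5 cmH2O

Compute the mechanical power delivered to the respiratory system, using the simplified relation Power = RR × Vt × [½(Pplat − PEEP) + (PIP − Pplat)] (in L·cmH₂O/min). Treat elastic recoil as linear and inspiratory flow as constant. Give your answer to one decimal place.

235.7

Per-breath work = Vt × [½(Pplat−PEEP) + (PIP−Pplat)] = 0.490 × [0.5×14.0 + 11.5] = 0.490 × 18.5 = 9.065 L·cmH2O.
Power = 26 × 9.065 = 235.69 L·cmH2O/min.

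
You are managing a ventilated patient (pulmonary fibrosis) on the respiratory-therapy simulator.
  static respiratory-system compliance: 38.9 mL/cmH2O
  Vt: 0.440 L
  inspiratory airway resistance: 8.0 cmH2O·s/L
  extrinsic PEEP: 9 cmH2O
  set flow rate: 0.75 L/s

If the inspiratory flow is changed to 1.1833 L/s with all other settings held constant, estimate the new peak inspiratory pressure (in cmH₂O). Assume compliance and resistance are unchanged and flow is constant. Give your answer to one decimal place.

29.8

PIP = Vt/C + R·V̇ + PEEP (constant-flow equation of motion).
Only the resistive term changes: ΔPIP = R × ΔV̇ = 8.0 × (1.1833 − 0.75) = 8.0 × 0.4333 = 3.466 cmH2O.
Original PIP = 440/38.9 + 8.0×0.75 + 9 = 26.311 cmH2O; new PIP = 26.311 + (3.466) = 29.777 cmH2O.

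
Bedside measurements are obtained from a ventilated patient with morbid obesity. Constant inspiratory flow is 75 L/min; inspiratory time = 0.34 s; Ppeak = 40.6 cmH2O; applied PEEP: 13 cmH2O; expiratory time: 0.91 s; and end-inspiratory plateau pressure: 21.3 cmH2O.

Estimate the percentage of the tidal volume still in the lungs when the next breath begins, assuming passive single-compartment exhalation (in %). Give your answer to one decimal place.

31.6

Flow: 75 L/min ÷ 60 = 1.25 L/s.
Vt = flow × Ti = 1.25 L/s × 0.34 s × 1000 mL/L = 425.0 mL.
R = (PIP − Pplat)/V̇ = (40.6 − 21.3) / 1.25 = 19.3/1.25 = 15.44 cmH2O·s/L.
C = Vt/(Pplat − PEEP) = 425.0 / (21.3 − 13) = 425.0/8.3 = 51.205 mL/cmH2O.
τ = R × C = 15.44 × 0.05121 L/cmH2O = 0.7907 s.
Fraction remaining at end-expiration = e^(−Te/τ) = e^(−0.91/0.7907) = 0.3164 → 31.64%.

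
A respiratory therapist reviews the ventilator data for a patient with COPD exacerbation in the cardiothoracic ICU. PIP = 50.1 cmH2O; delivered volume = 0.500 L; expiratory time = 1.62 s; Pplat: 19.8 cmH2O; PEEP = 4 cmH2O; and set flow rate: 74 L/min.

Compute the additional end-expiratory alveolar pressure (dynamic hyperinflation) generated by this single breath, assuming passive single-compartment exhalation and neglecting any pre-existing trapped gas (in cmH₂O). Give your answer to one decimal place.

2.0

Flow: 74 L/min ÷ 60 = 1.2333 L/s.
R = (PIP − Pplat)/V̇ = (50.1 − 19.8) / 1.2333 = 30.3/1.2333 = 24.568 cmH2O·s/L.
C = Vt/(Pplat − PEEP) = 500.0 / (19.8 − 4) = 500.0/15.8 = 31.646 mL/cmH2O.
τ = R × C = 24.568 × 0.03165 L/cmH2O = 0.7776 s.
Fraction remaining = e^(−Te/τ) = e^(−1.62/0.7776) = 0.1245; trapped volume = 500.0 × 0.1245 = 62.25 mL.
Additional alveolar pressure from trapping ≈ V_trapped / C = 62.25 / 31.646 = 1.967 cmH2O.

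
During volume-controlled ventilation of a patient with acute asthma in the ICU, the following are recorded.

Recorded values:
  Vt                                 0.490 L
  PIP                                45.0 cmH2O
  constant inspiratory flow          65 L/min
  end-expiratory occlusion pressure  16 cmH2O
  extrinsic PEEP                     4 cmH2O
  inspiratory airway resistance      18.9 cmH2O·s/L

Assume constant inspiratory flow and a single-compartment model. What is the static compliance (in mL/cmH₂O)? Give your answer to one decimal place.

Flow: 65 L/min ÷ 60 = 1.0833 L/s.
Total PEEP = 16 cmH2O (set 4 + intrinsic 12); this is the baseline alveolar pressure.
Equation of motion (constant flow): PIP = Vt/C + R·V̇ + PEEP.
Vt/C = PIP − R·V̇ − PEEP = 45.0 − 18.9×1.0833 − 16 = 45.0 − 20.474 − 16 = 8.526 cmH2O.
C = Vt / 8.526 = 490 / 8.526 = 57.471 mL/cmH2O.

57.5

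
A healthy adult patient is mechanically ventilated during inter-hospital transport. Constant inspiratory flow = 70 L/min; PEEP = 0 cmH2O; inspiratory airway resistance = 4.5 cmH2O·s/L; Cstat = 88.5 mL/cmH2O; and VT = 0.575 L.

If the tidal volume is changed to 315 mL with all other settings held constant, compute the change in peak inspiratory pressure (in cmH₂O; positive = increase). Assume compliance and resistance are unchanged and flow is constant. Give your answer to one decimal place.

PIP = Vt/C + R·V̇ + PEEP (constant-flow equation of motion).
Only the elastic term changes: ΔPIP = ΔVt / C = (315 − 575) / 88.5 = -2.938 cmH2O.

-2.9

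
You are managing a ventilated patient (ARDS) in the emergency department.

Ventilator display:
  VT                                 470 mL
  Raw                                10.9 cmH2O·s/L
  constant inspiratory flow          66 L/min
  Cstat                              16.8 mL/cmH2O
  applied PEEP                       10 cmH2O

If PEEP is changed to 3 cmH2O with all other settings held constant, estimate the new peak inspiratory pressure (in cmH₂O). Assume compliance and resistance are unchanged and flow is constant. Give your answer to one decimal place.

Flow: 66 L/min ÷ 60 = 1.1 L/s.
PIP = Vt/C + R·V̇ + PEEP (constant-flow equation of motion).
Only the baseline term changes: ΔPIP = ΔPEEP = 3 − 10 = -7.0 cmH2O.
Original PIP = 470/16.8 + 10.9×1.1 + 10 = 49.966 cmH2O; new PIP = 49.966 + (-7.0) = 42.966 cmH2O.

43.0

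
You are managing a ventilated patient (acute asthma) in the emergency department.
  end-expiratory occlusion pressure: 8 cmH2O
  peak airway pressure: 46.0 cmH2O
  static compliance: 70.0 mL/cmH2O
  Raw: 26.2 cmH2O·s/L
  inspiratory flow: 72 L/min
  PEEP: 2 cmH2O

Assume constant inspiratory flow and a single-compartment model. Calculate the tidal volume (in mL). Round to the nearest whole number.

459

Flow: 72 L/min ÷ 60 = 1.2 L/s.
Total PEEP = 8 cmH2O (set 2 + intrinsic 6); this is the baseline alveolar pressure.
Equation of motion (constant flow): PIP = Vt/C + R·V̇ + PEEP.
Vt/C = PIP − R·V̇ − PEEP = 46.0 − 31.44 − 8 = 6.56 cmH2O.
Vt = C × 6.56 = 70.0 × 6.56 = 459.2 mL.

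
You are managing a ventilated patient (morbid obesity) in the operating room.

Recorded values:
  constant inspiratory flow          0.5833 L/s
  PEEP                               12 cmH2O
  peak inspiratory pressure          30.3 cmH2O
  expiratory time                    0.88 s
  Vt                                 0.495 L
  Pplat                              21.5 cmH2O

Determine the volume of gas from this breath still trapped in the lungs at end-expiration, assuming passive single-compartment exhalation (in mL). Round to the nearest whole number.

162

R = (PIP − Pplat)/V̇ = (30.3 − 21.5) / 0.5833 = 8.8/0.5833 = 15.087 cmH2O·s/L.
C = Vt/(Pplat − PEEP) = 495.0 / (21.5 − 12) = 495.0/9.5 = 52.105 mL/cmH2O.
τ = R × C = 15.087 × 0.05211 L/cmH2O = 0.7862 s.
Fraction remaining = e^(−Te/τ) = e^(−0.88/0.7862) = 0.3265.
Trapped volume = 495.0 × 0.3265 = 161.62 mL.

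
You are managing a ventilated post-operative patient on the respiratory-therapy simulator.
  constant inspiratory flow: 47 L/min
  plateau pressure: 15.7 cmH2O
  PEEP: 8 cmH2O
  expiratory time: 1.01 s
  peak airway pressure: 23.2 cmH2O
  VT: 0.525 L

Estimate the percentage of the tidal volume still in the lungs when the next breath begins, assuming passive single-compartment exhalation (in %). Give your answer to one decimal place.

Flow: 47 L/min ÷ 60 = 0.7833 L/s.
R = (PIP − Pplat)/V̇ = (23.2 − 15.7) / 0.7833 = 7.5/0.7833 = 9.575 cmH2O·s/L.
C = Vt/(Pplat − PEEP) = 525.0 / (15.7 − 8) = 525.0/7.7 = 68.182 mL/cmH2O.
τ = R × C = 9.575 × 0.06818 L/cmH2O = 0.6528 s.
Fraction remaining at end-expiration = e^(−Te/τ) = e^(−1.01/0.6528) = 0.2128 → 21.28%.

21.3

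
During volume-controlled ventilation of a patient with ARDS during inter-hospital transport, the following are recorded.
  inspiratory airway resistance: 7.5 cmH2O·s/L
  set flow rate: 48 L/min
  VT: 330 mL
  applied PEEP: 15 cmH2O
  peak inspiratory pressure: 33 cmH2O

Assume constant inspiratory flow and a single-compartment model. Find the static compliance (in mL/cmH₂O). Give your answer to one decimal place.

Flow: 48 L/min ÷ 60 = 0.8 L/s.
Equation of motion (constant flow): PIP = Vt/C + R·V̇ + PEEP.
Vt/C = PIP − R·V̇ − PEEP = 33 − 7.5×0.8 − 15 = 33 − 6.0 − 15 = 12.0 cmH2O.
C = Vt / 12.0 = 330 / 12.0 = 27.5 mL/cmH2O.

27.5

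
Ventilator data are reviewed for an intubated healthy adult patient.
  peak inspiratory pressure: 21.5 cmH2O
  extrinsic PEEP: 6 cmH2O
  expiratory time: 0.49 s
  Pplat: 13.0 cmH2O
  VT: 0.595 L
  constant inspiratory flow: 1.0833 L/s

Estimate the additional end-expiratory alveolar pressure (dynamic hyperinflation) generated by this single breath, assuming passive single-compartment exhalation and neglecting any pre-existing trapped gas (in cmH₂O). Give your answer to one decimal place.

3.4

R = (PIP − Pplat)/V̇ = (21.5 − 13.0) / 1.0833 = 8.5/1.0833 = 7.846 cmH2O·s/L.
C = Vt/(Pplat − PEEP) = 595.0 / (13.0 − 6) = 595.0/7.0 = 85.0 mL/cmH2O.
τ = R × C = 7.846 × 0.085 L/cmH2O = 0.6669 s.
Fraction remaining = e^(−Te/τ) = e^(−0.49/0.6669) = 0.4796; trapped volume = 595.0 × 0.4796 = 285.36 mL.
Additional alveolar pressure from trapping ≈ V_trapped / C = 285.36 / 85.0 = 3.357 cmH2O.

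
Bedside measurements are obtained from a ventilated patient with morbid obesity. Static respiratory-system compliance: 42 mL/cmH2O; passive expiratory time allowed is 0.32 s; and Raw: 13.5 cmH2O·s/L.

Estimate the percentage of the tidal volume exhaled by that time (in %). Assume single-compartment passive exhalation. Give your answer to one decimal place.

τ = R × C = 13.5 × 42 mL/cmH2O = 13.5 × 0.042 L/cmH2O = 0.567 s.
Passive exhalation: V(t)/V₀ = e^(−t/τ) = e^(−0.32/0.567) = 0.5687.
Fraction exhaled = 1 − 0.5687 = 0.4313 → 43.13%.

43.1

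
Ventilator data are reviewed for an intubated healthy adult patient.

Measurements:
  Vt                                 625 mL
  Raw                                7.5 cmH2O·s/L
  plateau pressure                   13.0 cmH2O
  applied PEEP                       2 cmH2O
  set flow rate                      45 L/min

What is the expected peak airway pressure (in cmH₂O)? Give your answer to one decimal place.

18.6

Flow: 45 L/min ÷ 60 = 0.75 L/s.
PIP = Pplat + Raw × flow = 13.0 + 7.5 × 0.75 = 13.0 + 5.625 = 18.625 cmH2O.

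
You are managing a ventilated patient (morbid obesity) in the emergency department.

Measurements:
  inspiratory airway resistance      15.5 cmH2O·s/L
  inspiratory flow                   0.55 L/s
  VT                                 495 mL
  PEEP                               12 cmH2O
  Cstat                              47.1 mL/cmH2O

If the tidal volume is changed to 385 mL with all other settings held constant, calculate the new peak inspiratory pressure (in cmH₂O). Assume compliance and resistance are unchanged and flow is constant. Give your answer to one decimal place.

28.7

PIP = Vt/C + R·V̇ + PEEP (constant-flow equation of motion).
Only the elastic term changes: ΔPIP = ΔVt / C = (385 − 495) / 47.1 = -2.335 cmH2O.
Original PIP = 495/47.1 + 15.5×0.55 + 12 = 31.035 cmH2O; new PIP = 31.035 + (-2.335) = 28.7 cmH2O.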